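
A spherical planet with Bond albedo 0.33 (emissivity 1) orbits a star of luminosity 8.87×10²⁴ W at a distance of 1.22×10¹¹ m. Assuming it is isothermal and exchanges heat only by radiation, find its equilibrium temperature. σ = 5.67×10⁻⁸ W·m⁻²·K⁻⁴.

T ≈ 109 K

First find the stellar flux at distance d: S = L/(4πd²) = 8.87×10²⁴/(4π·(1.22×10¹¹)²) = 47.42 W/m².
For an isothermal sphere, absorbed (1−a)S·πr² = emitted σ·4πr²·T⁴, so T⁴ = (1−a)S/(4σ).
T⁴ = 0.670·47.42/(4·5.67×10⁻⁸) = 1.401×10⁸ K⁴.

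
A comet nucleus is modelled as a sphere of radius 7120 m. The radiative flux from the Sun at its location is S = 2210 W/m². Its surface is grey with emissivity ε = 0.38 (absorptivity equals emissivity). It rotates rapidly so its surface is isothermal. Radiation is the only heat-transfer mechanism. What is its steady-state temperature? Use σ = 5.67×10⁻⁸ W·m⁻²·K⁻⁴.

At equilibrium, absorbed power = emitted power.
Absorbing cross-section = πr² = 1.593×10⁸ m²; emitting surface = 4πr² = 6.370×10⁸ m² (ratio 4).
εS·A_cross = εσ·A_surf·T⁴  ⇒  T⁴ = S/(4σ)   (ε cancels).
T⁴ = 2210/(4·5.67×10⁻⁸) = 9.744×10⁹ K⁴.
T = (9.744×10⁹)^(1/4).

T ≈ 314 K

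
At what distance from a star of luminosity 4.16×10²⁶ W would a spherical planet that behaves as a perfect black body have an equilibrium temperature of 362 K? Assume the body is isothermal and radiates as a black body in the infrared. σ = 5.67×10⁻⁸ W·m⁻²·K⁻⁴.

d ≈ 9.22×10¹⁰ m

For an isothermal black-emitting sphere, (1−a)S·πr² = σ·4πr²·T⁴ ⇒ S = 4σT⁴/(1−a).
S = 4·5.67×10⁻⁸·(362)⁴/1.00 = 3895 W/m².
Flux falls as S = L/(4πd²), so d = √(L/(4πS)) = √(4.16×10²⁶/(4π·3895)).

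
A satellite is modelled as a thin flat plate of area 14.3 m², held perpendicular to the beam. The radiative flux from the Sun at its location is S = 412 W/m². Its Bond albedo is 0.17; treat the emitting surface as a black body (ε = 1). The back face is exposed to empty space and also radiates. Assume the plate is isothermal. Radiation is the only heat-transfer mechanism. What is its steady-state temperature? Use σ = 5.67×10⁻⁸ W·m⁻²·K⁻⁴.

At equilibrium, absorbed power = emitted power.
Absorbing cross-section = A = 14.30 m²; emitting surface = 2A = 28.60 m² (ratio 2).
(1−a)S·A_cross = εσ·A_surf·T⁴  ⇒  T⁴ = (1−a)S/(2σ).
T⁴ = 0.830·412/(2·5.67×10⁻⁸) = 3.016×10⁹ K⁴.
T = (3.016×10⁹)^(1/4).

T ≈ 234 K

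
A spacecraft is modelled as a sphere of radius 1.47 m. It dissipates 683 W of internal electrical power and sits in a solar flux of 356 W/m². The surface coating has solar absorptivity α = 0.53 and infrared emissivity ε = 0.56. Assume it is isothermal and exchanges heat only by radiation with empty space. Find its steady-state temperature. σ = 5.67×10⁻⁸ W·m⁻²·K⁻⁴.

T ≈ 218 K

At steady state, absorbed solar power + internal power = radiated power.
Absorbed: α·S·A_cross = 0.53·356·6.789 = 1281 W (cross-section πr²).
Total input = 1281 + 683 = 1964 W.
Radiated: εσ·A_surf·T⁴ with A_surf = 4πr² = 27.15 m².
T⁴ = 1964/(0.56·5.67×10⁻⁸·27.15) = 2.278×10⁹ K⁴.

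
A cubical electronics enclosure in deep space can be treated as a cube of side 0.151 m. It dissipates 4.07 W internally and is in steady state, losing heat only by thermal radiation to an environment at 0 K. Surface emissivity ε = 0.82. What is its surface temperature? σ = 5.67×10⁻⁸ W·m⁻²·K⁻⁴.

T ≈ 159 K

Steady state: internal power = radiated power, P = εσA T⁴.
Radiating area A = 6L² = 0.1368 m².
T⁴ = P/(εσA) = 4.07/(0.82·5.67×10⁻⁸·0.1368) = 6.399×10⁸ K⁴.
T = (6.399×10⁸)^(1/4).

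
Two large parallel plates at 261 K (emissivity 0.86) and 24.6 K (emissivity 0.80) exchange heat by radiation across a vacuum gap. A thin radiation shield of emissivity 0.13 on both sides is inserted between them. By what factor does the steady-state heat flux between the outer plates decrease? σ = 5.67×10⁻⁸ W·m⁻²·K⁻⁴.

Without shield: q₀ = σΔ(T⁴)/(1/ε₁+1/ε₂−1) with denominator 1.413.
With shield the two gaps are in series; the resistances add: (1/ε₁+1/ε_s−1)+(1/ε_s+1/ε₂−1) = 7.855+7.942 = 15.80.
Heat-flux ratio q₀/q = 15.80/1.413.

factor ≈ 11.2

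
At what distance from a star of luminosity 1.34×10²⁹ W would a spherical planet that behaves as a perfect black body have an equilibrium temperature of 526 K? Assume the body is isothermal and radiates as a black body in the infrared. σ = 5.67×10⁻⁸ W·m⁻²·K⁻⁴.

For an isothermal black-emitting sphere, (1−a)S·πr² = σ·4πr²·T⁴ ⇒ S = 4σT⁴/(1−a).
S = 4·5.67×10⁻⁸·(526)⁴/1.00 = 17360 W/m².
Flux falls as S = L/(4πd²), so d = √(L/(4πS)) = √(1.34×10²⁹/(4π·17360)).

d ≈ 7.84×10¹¹ m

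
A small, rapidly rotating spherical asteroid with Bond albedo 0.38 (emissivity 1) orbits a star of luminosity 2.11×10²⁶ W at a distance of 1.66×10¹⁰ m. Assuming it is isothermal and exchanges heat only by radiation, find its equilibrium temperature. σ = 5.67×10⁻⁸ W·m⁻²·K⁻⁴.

First find the stellar flux at distance d: S = L/(4πd²) = 2.11×10²⁶/(4π·(1.66×10¹⁰)²) = 60930 W/m².
For an isothermal sphere, absorbed (1−a)S·πr² = emitted σ·4πr²·T⁴, so T⁴ = (1−a)S/(4σ).
T⁴ = 0.620·60930/(4·5.67×10⁻⁸) = 1.666×10¹¹ K⁴.

T ≈ 639 K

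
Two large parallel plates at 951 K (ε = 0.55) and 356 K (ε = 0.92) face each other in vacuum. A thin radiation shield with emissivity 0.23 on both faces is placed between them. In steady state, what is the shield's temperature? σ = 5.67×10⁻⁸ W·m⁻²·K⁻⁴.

T_s ≈ 788 K

In steady state the net flux on the hot side equals that on the cold side.
σ(T₁⁴−T_s⁴)/D₁ = σ(T_s⁴−T₂⁴)/D₂, with D₁ = 1/ε₁+1/ε_s−1 = 5.166, D₂ = 1/ε_s+1/ε₂−1 = 4.435.
Solve for T_s⁴: T_s⁴ = (D₂·T₁⁴ + D₁·T₂⁴)/(D₁+D₂) = 3.865×10¹¹ K⁴.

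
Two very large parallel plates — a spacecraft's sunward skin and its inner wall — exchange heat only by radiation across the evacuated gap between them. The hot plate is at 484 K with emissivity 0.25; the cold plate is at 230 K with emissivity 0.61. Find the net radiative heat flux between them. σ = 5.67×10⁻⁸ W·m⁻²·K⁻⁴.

q ≈ 636 W/m²

For two infinite grey parallel plates, q = σ(T₁⁴ − T₂⁴)/(1/ε₁ + 1/ε₂ − 1).
T₁⁴ − T₂⁴ = 5.488×10¹⁰ − 2.798×10⁹ = 5.208×10¹⁰ K⁴.
1/ε₁ + 1/ε₂ − 1 = 4.000 + 1.639 − 1 = 4.639.
q = 5.67×10⁻⁸ × 5.208×10¹⁰ / 4.639.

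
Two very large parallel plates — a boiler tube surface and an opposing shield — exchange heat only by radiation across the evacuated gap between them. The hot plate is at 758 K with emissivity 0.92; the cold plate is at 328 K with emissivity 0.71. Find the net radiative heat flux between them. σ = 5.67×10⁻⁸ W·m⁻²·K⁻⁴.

q ≈ 12100 W/m²

For two infinite grey parallel plates, q = σ(T₁⁴ − T₂⁴)/(1/ε₁ + 1/ε₂ − 1).
T₁⁴ − T₂⁴ = 3.301×10¹¹ − 1.157×10¹⁰ = 3.185×10¹¹ K⁴.
1/ε₁ + 1/ε₂ − 1 = 1.087 + 1.408 − 1 = 1.495.
q = 5.67×10⁻⁸ × 3.185×10¹¹ / 1.495.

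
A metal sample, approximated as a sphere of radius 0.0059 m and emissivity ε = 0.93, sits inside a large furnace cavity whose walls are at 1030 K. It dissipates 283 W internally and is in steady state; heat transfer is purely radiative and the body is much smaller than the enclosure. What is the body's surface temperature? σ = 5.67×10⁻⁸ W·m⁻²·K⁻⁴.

T ≈ 1910 K

For a small grey body in a large enclosure, net radiated power = εσA(T⁴ − T_w⁴).
Steady state: P = εσA(T⁴ − T_w⁴) with A = 4πr² = 4.374×10⁻⁴ m².
T⁴ = P/(εσA) + T_w⁴ = 283/(0.93·5.67×10⁻⁸·4.374×10⁻⁴) + (1030)⁴
    = 1.227×10¹³ + 1.126×10¹² = 1.339×10¹³ K⁴.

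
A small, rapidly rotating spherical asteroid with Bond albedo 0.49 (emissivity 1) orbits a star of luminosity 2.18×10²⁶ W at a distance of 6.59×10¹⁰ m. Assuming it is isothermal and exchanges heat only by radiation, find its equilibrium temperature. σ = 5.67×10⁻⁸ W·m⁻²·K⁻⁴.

First find the stellar flux at distance d: S = L/(4πd²) = 2.18×10²⁶/(4π·(6.59×10¹⁰)²) = 3995 W/m².
For an isothermal sphere, absorbed (1−a)S·πr² = emitted σ·4πr²·T⁴, so T⁴ = (1−a)S/(4σ).
T⁴ = 0.510·3995/(4·5.67×10⁻⁸) = 8.983×10⁹ K⁴.

T ≈ 308 K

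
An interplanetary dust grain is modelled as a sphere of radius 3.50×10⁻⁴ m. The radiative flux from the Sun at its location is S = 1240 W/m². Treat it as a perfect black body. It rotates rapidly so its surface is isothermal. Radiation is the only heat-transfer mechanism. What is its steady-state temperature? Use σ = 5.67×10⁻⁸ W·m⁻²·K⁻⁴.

At equilibrium, absorbed power = emitted power.
Absorbing cross-section = πr² = 3.848×10⁻⁷ m²; emitting surface = 4πr² = 1.539×10⁻⁶ m² (ratio 4).
S·A_cross = εσ·A_surf·T⁴  ⇒  T⁴ = S/(4σ).
T⁴ = 1.00·1240/(4·5.67×10⁻⁸) = 5.467×10⁹ K⁴.
T = (5.467×10⁹)^(1/4).

T ≈ 272 K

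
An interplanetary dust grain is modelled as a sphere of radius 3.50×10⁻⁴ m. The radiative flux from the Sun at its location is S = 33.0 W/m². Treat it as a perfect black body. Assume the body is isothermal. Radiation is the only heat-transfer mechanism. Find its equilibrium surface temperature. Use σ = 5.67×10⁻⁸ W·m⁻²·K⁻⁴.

T ≈ 110 K

At equilibrium, absorbed power = emitted power.
Absorbing cross-section = πr² = 3.848×10⁻⁷ m²; emitting surface = 4πr² = 1.539×10⁻⁶ m² (ratio 4).
S·A_cross = εσ·A_surf·T⁴  ⇒  T⁴ = S/(4σ).
T⁴ = 1.00·33.0/(4·5.67×10⁻⁸) = 1.455×10⁸ K⁴.
T = (1.455×10⁸)^(1/4).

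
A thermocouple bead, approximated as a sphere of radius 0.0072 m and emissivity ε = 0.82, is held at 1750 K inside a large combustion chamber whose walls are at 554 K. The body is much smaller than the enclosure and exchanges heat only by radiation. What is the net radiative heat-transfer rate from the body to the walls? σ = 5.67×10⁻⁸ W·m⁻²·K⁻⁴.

P_net ≈ 281 W

For a small grey body in a large enclosure: P_net = εσA(T_body⁴ − T_wall⁴).
A = 4πr² = 6.514×10⁻⁴ m²; T_body⁴ − T_wall⁴ = 9.379×10¹² − 9.420×10¹⁰ = 9.285×10¹² K⁴.
|P_net| = 0.82·5.67×10⁻⁸·6.514×10⁻⁴·9.285×10¹².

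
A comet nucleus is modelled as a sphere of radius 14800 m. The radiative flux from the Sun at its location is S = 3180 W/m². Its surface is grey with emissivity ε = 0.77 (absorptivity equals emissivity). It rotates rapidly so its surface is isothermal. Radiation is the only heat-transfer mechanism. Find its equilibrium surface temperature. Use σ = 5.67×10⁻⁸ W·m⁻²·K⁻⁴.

At equilibrium, absorbed power = emitted power.
Absorbing cross-section = πr² = 6.881×10⁸ m²; emitting surface = 4πr² = 2.753×10⁹ m² (ratio 4).
εS·A_cross = εσ·A_surf·T⁴  ⇒  T⁴ = S/(4σ)   (ε cancels).
T⁴ = 3180/(4·5.67×10⁻⁸) = 1.402×10¹⁰ K⁴.
T = (1.402×10¹⁰)^(1/4).

T ≈ 344 K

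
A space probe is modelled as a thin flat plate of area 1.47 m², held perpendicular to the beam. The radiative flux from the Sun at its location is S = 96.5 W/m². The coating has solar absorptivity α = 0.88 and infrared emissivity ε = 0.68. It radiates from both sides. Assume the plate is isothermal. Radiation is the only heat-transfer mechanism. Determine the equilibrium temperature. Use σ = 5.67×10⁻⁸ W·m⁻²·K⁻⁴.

T ≈ 182 K

At equilibrium, absorbed power = emitted power.
Absorbing cross-section = A = 1.470 m²; emitting surface = 2A = 2.940 m² (ratio 2).
αS·A_cross = εσ·A_surf·T⁴  ⇒  T⁴ = αS/(ε·2σ).
T⁴ = 0.880·96.5/(0.68·2·5.67×10⁻⁸) = 1.101×10⁹ K⁴.
T = (1.101×10⁹)^(1/4).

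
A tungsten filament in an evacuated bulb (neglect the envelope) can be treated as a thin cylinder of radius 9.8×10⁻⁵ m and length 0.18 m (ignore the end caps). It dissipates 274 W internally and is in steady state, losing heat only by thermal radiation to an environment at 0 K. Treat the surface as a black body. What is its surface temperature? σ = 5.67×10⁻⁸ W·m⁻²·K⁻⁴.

T ≈ 2570 K

Steady state: internal power = radiated power, P = εσA T⁴.
Radiating area A = 2πrL = 1.108×10⁻⁴ m².
T⁴ = P/(εσA) = 274/(1.0·5.67×10⁻⁸·1.108×10⁻⁴) = 4.360×10¹³ K⁴.
T = (4.360×10¹³)^(1/4).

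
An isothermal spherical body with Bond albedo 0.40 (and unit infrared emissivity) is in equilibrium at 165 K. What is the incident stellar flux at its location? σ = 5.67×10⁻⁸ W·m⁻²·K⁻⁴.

(1−a)S·πr² = σ·4πr²·T⁴ ⇒ S = 4σT⁴/(1−a).
S = 4·5.67×10⁻⁸·7.412×10⁸/0.600.

S ≈ 280 W/m²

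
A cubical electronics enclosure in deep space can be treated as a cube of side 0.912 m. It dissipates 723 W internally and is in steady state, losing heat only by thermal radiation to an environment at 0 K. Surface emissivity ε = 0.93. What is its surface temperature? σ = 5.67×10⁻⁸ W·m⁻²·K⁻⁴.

Steady state: internal power = radiated power, P = εσA T⁴.
Radiating area A = 6L² = 4.990 m².
T⁴ = P/(εσA) = 723/(0.93·5.67×10⁻⁸·4.990) = 2.747×10⁹ K⁴.
T = (2.747×10⁹)^(1/4).

T ≈ 229 K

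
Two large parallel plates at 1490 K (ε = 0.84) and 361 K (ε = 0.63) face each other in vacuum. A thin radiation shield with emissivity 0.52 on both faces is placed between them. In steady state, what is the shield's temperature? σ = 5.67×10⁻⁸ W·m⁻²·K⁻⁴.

In steady state the net flux on the hot side equals that on the cold side.
σ(T₁⁴−T_s⁴)/D₁ = σ(T_s⁴−T₂⁴)/D₂, with D₁ = 1/ε₁+1/ε_s−1 = 2.114, D₂ = 1/ε_s+1/ε₂−1 = 2.510.
Solve for T_s⁴: T_s⁴ = (D₂·T₁⁴ + D₁·T₂⁴)/(D₁+D₂) = 2.684×10¹² K⁴.

T_s ≈ 1280 K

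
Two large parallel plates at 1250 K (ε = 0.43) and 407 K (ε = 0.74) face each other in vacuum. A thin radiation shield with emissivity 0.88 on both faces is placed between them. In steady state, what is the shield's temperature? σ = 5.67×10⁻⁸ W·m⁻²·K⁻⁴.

In steady state the net flux on the hot side equals that on the cold side.
σ(T₁⁴−T_s⁴)/D₁ = σ(T_s⁴−T₂⁴)/D₂, with D₁ = 1/ε₁+1/ε_s−1 = 2.462, D₂ = 1/ε_s+1/ε₂−1 = 1.488.
Solve for T_s⁴: T_s⁴ = (D₂·T₁⁴ + D₁·T₂⁴)/(D₁+D₂) = 9.367×10¹¹ K⁴.

T_s ≈ 984 K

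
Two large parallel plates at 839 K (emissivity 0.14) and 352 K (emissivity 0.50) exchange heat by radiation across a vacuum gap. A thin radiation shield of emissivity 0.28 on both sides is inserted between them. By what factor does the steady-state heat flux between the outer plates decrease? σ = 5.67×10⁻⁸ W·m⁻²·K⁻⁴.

factor ≈ 1.75

Without shield: q₀ = σΔ(T⁴)/(1/ε₁+1/ε₂−1) with denominator 8.143.
With shield the two gaps are in series; the resistances add: (1/ε₁+1/ε_s−1)+(1/ε_s+1/ε₂−1) = 9.714+4.571 = 14.29.
Heat-flux ratio q₀/q = 14.29/8.143.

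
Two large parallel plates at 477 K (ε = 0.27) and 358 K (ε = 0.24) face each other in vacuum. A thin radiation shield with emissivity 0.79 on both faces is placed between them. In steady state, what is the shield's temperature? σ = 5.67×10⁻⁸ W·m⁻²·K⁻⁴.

In steady state the net flux on the hot side equals that on the cold side.
σ(T₁⁴−T_s⁴)/D₁ = σ(T_s⁴−T₂⁴)/D₂, with D₁ = 1/ε₁+1/ε_s−1 = 3.970, D₂ = 1/ε_s+1/ε₂−1 = 4.432.
Solve for T_s⁴: T_s⁴ = (D₂·T₁⁴ + D₁·T₂⁴)/(D₁+D₂) = 3.507×10¹⁰ K⁴.

T_s ≈ 433 K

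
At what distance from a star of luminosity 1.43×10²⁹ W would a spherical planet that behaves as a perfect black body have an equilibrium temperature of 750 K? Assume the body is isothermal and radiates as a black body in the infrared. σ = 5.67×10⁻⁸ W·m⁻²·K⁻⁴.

d ≈ 3.98×10¹¹ m

For an isothermal black-emitting sphere, (1−a)S·πr² = σ·4πr²·T⁴ ⇒ S = 4σT⁴/(1−a).
S = 4·5.67×10⁻⁸·(750)⁴/1.00 = 71760 W/m².
Flux falls as S = L/(4πd²), so d = √(L/(4πS)) = √(1.43×10²⁹/(4π·71760)).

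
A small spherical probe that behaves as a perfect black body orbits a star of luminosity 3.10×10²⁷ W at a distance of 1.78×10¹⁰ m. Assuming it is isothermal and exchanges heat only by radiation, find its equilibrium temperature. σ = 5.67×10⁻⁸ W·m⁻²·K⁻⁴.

T ≈ 1360 K

First find the stellar flux at distance d: S = L/(4πd²) = 3.10×10²⁷/(4π·(1.78×10¹⁰)²) = 7.786×10⁵ W/m².
For an isothermal sphere, absorbed (1−a)S·πr² = emitted σ·4πr²·T⁴, so T⁴ = (1−a)S/(4σ).
T⁴ = 1.00·7.786×10⁵/(4·5.67×10⁻⁸) = 3.433×10¹² K⁴.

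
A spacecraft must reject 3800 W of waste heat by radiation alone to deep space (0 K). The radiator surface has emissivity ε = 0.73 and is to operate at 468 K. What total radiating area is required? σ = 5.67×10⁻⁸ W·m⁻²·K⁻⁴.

P = εσA T⁴ ⇒ A = P/(εσT⁴).
T⁴ = 4.797×10¹⁰ K⁴.
A = 3800/(0.73 × 5.67×10⁻⁸ × 4.797×10¹⁰).

A ≈ 1.91 m²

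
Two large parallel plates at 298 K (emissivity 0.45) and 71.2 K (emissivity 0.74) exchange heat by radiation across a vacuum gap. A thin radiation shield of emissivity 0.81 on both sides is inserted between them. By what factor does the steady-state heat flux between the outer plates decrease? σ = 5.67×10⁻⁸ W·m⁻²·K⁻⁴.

factor ≈ 1.57

Without shield: q₀ = σΔ(T⁴)/(1/ε₁+1/ε₂−1) with denominator 2.574.
With shield the two gaps are in series; the resistances add: (1/ε₁+1/ε_s−1)+(1/ε_s+1/ε₂−1) = 2.457+1.586 = 4.043.
Heat-flux ratio q₀/q = 4.043/2.574.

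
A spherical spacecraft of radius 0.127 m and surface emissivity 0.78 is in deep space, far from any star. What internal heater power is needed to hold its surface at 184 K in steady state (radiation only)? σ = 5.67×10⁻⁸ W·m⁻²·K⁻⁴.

P = εσ·4πr²·T⁴.
4πr² = 0.2027 m²; T⁴ = 1.146×10⁹ K⁴.
P = 0.78·5.67×10⁻⁸·0.2027·1.146×10⁹.

P ≈ 10.3 W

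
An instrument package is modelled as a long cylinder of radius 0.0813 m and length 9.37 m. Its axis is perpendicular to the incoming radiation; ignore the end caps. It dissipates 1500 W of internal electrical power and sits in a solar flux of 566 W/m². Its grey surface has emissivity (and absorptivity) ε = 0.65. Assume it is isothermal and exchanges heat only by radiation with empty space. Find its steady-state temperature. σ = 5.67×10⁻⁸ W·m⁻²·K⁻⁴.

T ≈ 329 K

At steady state, absorbed solar power + internal power = radiated power.
Absorbed: α·S·A_cross = 0.65·566·1.524 = 560.5 W (cross-section 2rL).
Total input = 560.5 + 1500 = 2061 W.
Radiated: εσ·A_surf·T⁴ with A_surf = 2πrL = 4.786 m².
T⁴ = 2061/(0.65·5.67×10⁻⁸·4.786) = 1.168×10¹⁰ K⁴.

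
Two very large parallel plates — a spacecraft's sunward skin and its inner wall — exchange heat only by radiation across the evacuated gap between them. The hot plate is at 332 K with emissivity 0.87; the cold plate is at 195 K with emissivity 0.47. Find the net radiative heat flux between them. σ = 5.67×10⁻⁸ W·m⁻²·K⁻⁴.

q ≈ 267 W/m²

For two infinite grey parallel plates, q = σ(T₁⁴ − T₂⁴)/(1/ε₁ + 1/ε₂ − 1).
T₁⁴ − T₂⁴ = 1.215×10¹⁰ − 1.446×10⁹ = 1.070×10¹⁰ K⁴.
1/ε₁ + 1/ε₂ − 1 = 1.149 + 2.128 − 1 = 2.277.
q = 5.67×10⁻⁸ × 1.070×10¹⁰ / 2.277.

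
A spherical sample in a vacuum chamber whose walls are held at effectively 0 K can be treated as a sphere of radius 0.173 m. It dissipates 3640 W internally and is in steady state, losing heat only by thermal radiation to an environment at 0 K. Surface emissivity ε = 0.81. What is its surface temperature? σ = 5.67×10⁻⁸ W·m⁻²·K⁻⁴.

Steady state: internal power = radiated power, P = εσA T⁴.
Radiating area A = 4πr² = 0.3761 m².
T⁴ = P/(εσA) = 3640/(0.81·5.67×10⁻⁸·0.3761) = 2.107×10¹¹ K⁴.
T = (2.107×10¹¹)^(1/4).

T ≈ 678 K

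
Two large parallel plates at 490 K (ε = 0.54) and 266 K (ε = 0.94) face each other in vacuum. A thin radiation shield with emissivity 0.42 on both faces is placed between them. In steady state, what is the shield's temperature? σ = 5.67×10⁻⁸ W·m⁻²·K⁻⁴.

In steady state the net flux on the hot side equals that on the cold side.
σ(T₁⁴−T_s⁴)/D₁ = σ(T_s⁴−T₂⁴)/D₂, with D₁ = 1/ε₁+1/ε_s−1 = 3.233, D₂ = 1/ε_s+1/ε₂−1 = 2.445.
Solve for T_s⁴: T_s⁴ = (D₂·T₁⁴ + D₁·T₂⁴)/(D₁+D₂) = 2.767×10¹⁰ K⁴.

T_s ≈ 408 K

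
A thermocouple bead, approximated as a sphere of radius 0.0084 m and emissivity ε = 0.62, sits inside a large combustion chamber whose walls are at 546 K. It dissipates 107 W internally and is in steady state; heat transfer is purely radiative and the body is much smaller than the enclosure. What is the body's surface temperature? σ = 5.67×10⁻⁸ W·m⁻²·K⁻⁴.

T ≈ 1370 K

For a small grey body in a large enclosure, net radiated power = εσA(T⁴ − T_w⁴).
Steady state: P = εσA(T⁴ − T_w⁴) with A = 4πr² = 8.867×10⁻⁴ m².
T⁴ = P/(εσA) + T_w⁴ = 107/(0.62·5.67×10⁻⁸·8.867×10⁻⁴) + (546)⁴
    = 3.433×10¹² + 8.887×10¹⁰ = 3.522×10¹² K⁴.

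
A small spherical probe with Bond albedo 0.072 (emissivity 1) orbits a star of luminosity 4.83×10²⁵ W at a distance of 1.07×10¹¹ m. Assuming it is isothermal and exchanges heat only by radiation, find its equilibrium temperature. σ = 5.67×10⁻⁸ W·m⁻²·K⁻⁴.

T ≈ 193 K

First find the stellar flux at distance d: S = L/(4πd²) = 4.83×10²⁵/(4π·(1.07×10¹¹)²) = 335.7 W/m².
For an isothermal sphere, absorbed (1−a)S·πr² = emitted σ·4πr²·T⁴, so T⁴ = (1−a)S/(4σ).
T⁴ = 0.928·335.7/(4·5.67×10⁻⁸) = 1.374×10⁹ K⁴.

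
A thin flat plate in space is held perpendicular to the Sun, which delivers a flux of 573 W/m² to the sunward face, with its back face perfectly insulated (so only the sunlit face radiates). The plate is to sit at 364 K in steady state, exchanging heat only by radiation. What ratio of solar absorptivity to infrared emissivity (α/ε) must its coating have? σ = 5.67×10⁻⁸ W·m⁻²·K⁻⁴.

α/ε ≈ 1.74

Balance: αS·A = εσ·1A·T⁴ ⇒ α/ε = σT⁴/S.
α/ε = 5.67×10⁻⁸·(364)⁴/573 = 5.67×10⁻⁸·1.756×10¹⁰/573.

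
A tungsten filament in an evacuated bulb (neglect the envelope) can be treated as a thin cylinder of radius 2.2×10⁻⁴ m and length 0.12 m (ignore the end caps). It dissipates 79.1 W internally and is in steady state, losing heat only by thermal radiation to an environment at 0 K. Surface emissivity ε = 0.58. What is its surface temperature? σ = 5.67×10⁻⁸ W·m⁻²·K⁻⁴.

Steady state: internal power = radiated power, P = εσA T⁴.
Radiating area A = 2πrL = 1.659×10⁻⁴ m².
T⁴ = P/(εσA) = 79.1/(0.58·5.67×10⁻⁸·1.659×10⁻⁴) = 1.450×10¹³ K⁴.
T = (1.450×10¹³)^(1/4).

T ≈ 1950 K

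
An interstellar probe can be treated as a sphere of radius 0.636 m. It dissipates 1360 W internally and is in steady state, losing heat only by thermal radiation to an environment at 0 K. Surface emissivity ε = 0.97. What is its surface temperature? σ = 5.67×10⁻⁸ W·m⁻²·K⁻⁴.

T ≈ 264 K

Steady state: internal power = radiated power, P = εσA T⁴.
Radiating area A = 4πr² = 5.083 m².
T⁴ = P/(εσA) = 1360/(0.97·5.67×10⁻⁸·5.083) = 4.865×10⁹ K⁴.
T = (4.865×10⁹)^(1/4).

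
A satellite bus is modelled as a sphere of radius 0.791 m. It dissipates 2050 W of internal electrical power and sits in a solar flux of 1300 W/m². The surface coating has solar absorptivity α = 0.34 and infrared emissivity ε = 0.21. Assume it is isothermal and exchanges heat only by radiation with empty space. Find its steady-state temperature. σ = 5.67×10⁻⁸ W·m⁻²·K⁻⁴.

At steady state, absorbed solar power + internal power = radiated power.
Absorbed: α·S·A_cross = 0.34·1300·1.966 = 868.8 W (cross-section πr²).
Total input = 868.8 + 2050 = 2919 W.
Radiated: εσ·A_surf·T⁴ with A_surf = 4πr² = 7.863 m².
T⁴ = 2919/(0.21·5.67×10⁻⁸·7.863) = 3.118×10¹⁰ K⁴.

T ≈ 420 K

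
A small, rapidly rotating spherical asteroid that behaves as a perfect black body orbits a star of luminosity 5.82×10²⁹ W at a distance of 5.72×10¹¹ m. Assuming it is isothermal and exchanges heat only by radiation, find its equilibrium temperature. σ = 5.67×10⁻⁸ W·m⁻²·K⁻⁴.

T ≈ 889 K

First find the stellar flux at distance d: S = L/(4πd²) = 5.82×10²⁹/(4π·(5.72×10¹¹)²) = 1.416×10⁵ W/m².
For an isothermal sphere, absorbed (1−a)S·πr² = emitted σ·4πr²·T⁴, so T⁴ = (1−a)S/(4σ).
T⁴ = 1.00·1.416×10⁵/(4·5.67×10⁻⁸) = 6.241×10¹¹ K⁴.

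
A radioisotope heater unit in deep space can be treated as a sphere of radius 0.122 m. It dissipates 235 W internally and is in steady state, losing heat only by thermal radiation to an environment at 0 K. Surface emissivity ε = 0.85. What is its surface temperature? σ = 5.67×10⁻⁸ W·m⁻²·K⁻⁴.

Steady state: internal power = radiated power, P = εσA T⁴.
Radiating area A = 4πr² = 0.1870 m².
T⁴ = P/(εσA) = 235/(0.85·5.67×10⁻⁸·0.1870) = 2.607×10¹⁰ K⁴.
T = (2.607×10¹⁰)^(1/4).

T ≈ 402 K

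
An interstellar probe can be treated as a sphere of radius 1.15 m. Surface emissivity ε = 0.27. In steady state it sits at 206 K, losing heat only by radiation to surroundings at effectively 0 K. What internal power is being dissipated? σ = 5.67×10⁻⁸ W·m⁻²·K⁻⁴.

P ≈ 458 W

Steady state: P = εσA T⁴.
A = 4πr² = 16.62 m²; T⁴ = (206)⁴ = 1.801×10⁹ K⁴.
P = 0.27 × 5.67×10⁻⁸ × 16.62 × 1.801×10⁹.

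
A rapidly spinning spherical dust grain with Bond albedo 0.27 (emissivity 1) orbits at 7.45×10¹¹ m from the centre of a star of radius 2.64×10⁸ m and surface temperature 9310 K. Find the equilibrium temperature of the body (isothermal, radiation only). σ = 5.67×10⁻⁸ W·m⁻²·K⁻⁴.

The star's surface emits σT_*⁴; at distance d the flux is S = σT_*⁴(R_*/d)².
S = 5.67×10⁻⁸·(9310)⁴·(2.64×10⁸/7.45×10¹¹)² = 53.49 W/m².
For an isothermal sphere T⁴ = (1−a)S/(4σ) = 1.722×10⁸ K⁴.

T ≈ 115 K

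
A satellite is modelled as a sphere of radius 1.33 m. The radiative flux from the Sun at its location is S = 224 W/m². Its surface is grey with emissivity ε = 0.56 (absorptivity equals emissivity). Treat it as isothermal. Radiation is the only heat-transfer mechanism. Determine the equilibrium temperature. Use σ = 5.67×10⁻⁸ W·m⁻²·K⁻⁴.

T ≈ 177 K

At equilibrium, absorbed power = emitted power.
Absorbing cross-section = πr² = 5.557 m²; emitting surface = 4πr² = 22.23 m² (ratio 4).
εS·A_cross = εσ·A_surf·T⁴  ⇒  T⁴ = S/(4σ)   (ε cancels).
T⁴ = 224/(4·5.67×10⁻⁸) = 9.877×10⁸ K⁴.
T = (9.877×10⁸)^(1/4).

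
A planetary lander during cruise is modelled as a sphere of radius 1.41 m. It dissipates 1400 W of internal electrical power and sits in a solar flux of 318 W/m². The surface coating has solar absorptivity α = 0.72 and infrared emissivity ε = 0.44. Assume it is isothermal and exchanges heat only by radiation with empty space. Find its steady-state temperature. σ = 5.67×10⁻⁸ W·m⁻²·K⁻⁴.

T ≈ 260 K

At steady state, absorbed solar power + internal power = radiated power.
Absorbed: α·S·A_cross = 0.72·318·6.246 = 1430 W (cross-section πr²).
Total input = 1430 + 1400 = 2830 W.
Radiated: εσ·A_surf·T⁴ with A_surf = 4πr² = 24.98 m².
T⁴ = 2830/(0.44·5.67×10⁻⁸·24.98) = 4.541×10⁹ K⁴.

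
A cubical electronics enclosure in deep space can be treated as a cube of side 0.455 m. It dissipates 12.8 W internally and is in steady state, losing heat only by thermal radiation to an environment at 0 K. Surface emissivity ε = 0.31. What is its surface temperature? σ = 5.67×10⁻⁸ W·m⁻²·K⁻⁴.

Steady state: internal power = radiated power, P = εσA T⁴.
Radiating area A = 6L² = 1.242 m².
T⁴ = P/(εσA) = 12.8/(0.31·5.67×10⁻⁸·1.242) = 5.863×10⁸ K⁴.
T = (5.863×10⁸)^(1/4).

T ≈ 156 K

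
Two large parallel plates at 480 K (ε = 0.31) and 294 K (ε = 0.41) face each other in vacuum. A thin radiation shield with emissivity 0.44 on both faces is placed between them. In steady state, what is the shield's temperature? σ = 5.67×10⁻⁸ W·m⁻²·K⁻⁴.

T_s ≈ 409 K

In steady state the net flux on the hot side equals that on the cold side.
σ(T₁⁴−T_s⁴)/D₁ = σ(T_s⁴−T₂⁴)/D₂, with D₁ = 1/ε₁+1/ε_s−1 = 4.499, D₂ = 1/ε_s+1/ε₂−1 = 3.712.
Solve for T_s⁴: T_s⁴ = (D₂·T₁⁴ + D₁·T₂⁴)/(D₁+D₂) = 2.809×10¹⁰ K⁴.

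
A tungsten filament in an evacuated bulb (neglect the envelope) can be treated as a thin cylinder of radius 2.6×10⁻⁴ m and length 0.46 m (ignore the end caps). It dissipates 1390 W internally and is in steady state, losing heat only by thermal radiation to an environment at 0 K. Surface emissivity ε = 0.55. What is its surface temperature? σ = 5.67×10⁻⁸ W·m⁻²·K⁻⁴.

T ≈ 2780 K

Steady state: internal power = radiated power, P = εσA T⁴.
Radiating area A = 2πrL = 7.515×10⁻⁴ m².
T⁴ = P/(εσA) = 1390/(0.55·5.67×10⁻⁸·7.515×10⁻⁴) = 5.931×10¹³ K⁴.
T = (5.931×10¹³)^(1/4).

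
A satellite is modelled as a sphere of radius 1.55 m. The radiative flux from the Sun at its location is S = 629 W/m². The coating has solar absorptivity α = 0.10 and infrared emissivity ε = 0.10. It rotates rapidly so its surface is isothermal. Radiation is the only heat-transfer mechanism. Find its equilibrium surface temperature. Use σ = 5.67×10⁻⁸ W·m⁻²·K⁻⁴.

At equilibrium, absorbed power = emitted power.
Absorbing cross-section = πr² = 7.548 m²; emitting surface = 4πr² = 30.19 m² (ratio 4).
αS·A_cross = εσ·A_surf·T⁴  ⇒  T⁴ = αS/(ε·4σ).
T⁴ = 0.100·629/(0.10·4·5.67×10⁻⁸) = 2.773×10⁹ K⁴.
T = (2.773×10⁹)^(1/4).

T ≈ 229 K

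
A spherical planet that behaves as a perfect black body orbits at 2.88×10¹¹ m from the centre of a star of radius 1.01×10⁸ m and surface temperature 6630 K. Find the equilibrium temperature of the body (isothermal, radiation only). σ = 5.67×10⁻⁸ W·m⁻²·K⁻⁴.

The star's surface emits σT_*⁴; at distance d the flux is S = σT_*⁴(R_*/d)².
S = 5.67×10⁻⁸·(6630)⁴·(1.01×10⁸/2.88×10¹¹)² = 13.47 W/m².
For an isothermal sphere T⁴ = (1−a)S/(4σ) = 5.941×10⁷ K⁴.

T ≈ 87.8 K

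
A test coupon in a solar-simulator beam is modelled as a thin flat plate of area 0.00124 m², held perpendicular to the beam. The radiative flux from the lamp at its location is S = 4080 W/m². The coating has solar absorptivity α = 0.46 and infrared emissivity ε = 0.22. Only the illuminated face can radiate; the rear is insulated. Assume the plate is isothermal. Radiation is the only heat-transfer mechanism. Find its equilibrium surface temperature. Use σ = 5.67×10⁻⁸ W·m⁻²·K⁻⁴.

T ≈ 623 K

At equilibrium, absorbed power = emitted power.
Absorbing cross-section = A = 0.001240 m²; emitting surface = A = 0.001240 m² (ratio 1).
αS·A_cross = εσ·A_surf·T⁴  ⇒  T⁴ = αS/(ε·1σ).
T⁴ = 0.460·4080/(0.22·1·5.67×10⁻⁸) = 1.505×10¹¹ K⁴.
T = (1.505×10¹¹)^(1/4).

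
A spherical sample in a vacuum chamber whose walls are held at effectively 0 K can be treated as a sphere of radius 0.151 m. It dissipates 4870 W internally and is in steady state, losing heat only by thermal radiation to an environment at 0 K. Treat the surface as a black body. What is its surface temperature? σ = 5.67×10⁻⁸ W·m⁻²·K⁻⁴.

Steady state: internal power = radiated power, P = εσA T⁴.
Radiating area A = 4πr² = 0.2865 m².
T⁴ = P/(εσA) = 4870/(1.0·5.67×10⁻⁸·0.2865) = 2.998×10¹¹ K⁴.
T = (2.998×10¹¹)^(1/4).

T ≈ 740 K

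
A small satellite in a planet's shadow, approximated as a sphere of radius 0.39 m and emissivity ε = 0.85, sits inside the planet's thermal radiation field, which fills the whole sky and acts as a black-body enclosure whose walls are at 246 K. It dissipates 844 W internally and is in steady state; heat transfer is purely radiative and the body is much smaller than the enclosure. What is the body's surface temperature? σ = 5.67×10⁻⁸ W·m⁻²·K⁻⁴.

T ≈ 337 K

For a small grey body in a large enclosure, net radiated power = εσA(T⁴ − T_w⁴).
Steady state: P = εσA(T⁴ − T_w⁴) with A = 4πr² = 1.911 m².
T⁴ = P/(εσA) + T_w⁴ = 844/(0.85·5.67×10⁻⁸·1.911) + (246)⁴
    = 9.162×10⁹ + 3.662×10⁹ = 1.282×10¹⁰ K⁴.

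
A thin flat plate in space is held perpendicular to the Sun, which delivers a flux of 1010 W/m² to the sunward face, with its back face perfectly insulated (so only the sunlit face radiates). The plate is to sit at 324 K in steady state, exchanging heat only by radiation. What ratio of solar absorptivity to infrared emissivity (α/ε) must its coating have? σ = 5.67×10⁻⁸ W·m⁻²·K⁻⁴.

α/ε ≈ 0.619

Balance: αS·A = εσ·1A·T⁴ ⇒ α/ε = σT⁴/S.
α/ε = 5.67×10⁻⁸·(324)⁴/1010 = 5.67×10⁻⁸·1.102×10¹⁰/1010.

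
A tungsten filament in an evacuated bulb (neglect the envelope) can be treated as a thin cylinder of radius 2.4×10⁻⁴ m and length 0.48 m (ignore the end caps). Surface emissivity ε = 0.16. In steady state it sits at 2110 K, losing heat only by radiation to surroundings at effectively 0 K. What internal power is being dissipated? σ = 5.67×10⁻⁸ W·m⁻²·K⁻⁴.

P ≈ 130 W

Steady state: P = εσA T⁴.
A = 2πrL = 7.238×10⁻⁴ m²; T⁴ = (2110)⁴ = 1.982×10¹³ K⁴.
P = 0.16 × 5.67×10⁻⁸ × 7.238×10⁻⁴ × 1.982×10¹³.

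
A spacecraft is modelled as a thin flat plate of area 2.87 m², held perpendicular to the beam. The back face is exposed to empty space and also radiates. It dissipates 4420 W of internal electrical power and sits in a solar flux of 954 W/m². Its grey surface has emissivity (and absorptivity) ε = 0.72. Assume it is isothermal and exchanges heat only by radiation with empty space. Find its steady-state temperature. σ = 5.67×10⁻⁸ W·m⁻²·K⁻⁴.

At steady state, absorbed solar power + internal power = radiated power.
Absorbed: α·S·A_cross = 0.72·954·2.870 = 1971 W (cross-section A).
Total input = 1971 + 4420 = 6391 W.
Radiated: εσ·A_surf·T⁴ with A_surf = 2A = 5.740 m².
T⁴ = 6391/(0.72·5.67×10⁻⁸·5.740) = 2.728×10¹⁰ K⁴.

T ≈ 406 K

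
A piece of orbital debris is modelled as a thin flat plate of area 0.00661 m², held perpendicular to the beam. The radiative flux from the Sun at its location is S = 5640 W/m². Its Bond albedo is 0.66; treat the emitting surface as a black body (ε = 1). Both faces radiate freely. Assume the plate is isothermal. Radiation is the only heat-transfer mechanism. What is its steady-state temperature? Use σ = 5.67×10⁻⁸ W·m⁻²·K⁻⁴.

T ≈ 361 K

At equilibrium, absorbed power = emitted power.
Absorbing cross-section = A = 0.006610 m²; emitting surface = 2A = 0.01322 m² (ratio 2).
(1−a)S·A_cross = εσ·A_surf·T⁴  ⇒  T⁴ = (1−a)S/(2σ).
T⁴ = 0.340·5640/(2·5.67×10⁻⁸) = 1.691×10¹⁰ K⁴.
T = (1.691×10¹⁰)^(1/4).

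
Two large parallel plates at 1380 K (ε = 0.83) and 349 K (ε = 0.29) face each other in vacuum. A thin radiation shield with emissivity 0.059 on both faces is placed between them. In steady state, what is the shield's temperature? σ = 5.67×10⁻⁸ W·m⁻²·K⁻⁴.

T_s ≈ 1180 K

In steady state the net flux on the hot side equals that on the cold side.
σ(T₁⁴−T_s⁴)/D₁ = σ(T_s⁴−T₂⁴)/D₂, with D₁ = 1/ε₁+1/ε_s−1 = 17.15, D₂ = 1/ε_s+1/ε₂−1 = 19.40.
Solve for T_s⁴: T_s⁴ = (D₂·T₁⁴ + D₁·T₂⁴)/(D₁+D₂) = 1.932×10¹² K⁴.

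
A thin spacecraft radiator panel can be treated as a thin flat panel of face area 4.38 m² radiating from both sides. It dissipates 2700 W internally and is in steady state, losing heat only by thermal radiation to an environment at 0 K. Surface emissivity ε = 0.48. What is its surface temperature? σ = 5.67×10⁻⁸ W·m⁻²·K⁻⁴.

T ≈ 326 K

Steady state: internal power = radiated power, P = εσA T⁴.
Radiating area A = 2·4.38 = 8.760 m².
T⁴ = P/(εσA) = 2700/(0.48·5.67×10⁻⁸·8.760) = 1.132×10¹⁰ K⁴.
T = (1.132×10¹⁰)^(1/4).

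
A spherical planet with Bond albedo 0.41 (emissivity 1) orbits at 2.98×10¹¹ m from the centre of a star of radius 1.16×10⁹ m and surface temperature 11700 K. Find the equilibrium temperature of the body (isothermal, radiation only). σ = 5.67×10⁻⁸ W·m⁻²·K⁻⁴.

The star's surface emits σT_*⁴; at distance d the flux is S = σT_*⁴(R_*/d)².
S = 5.67×10⁻⁸·(11700)⁴·(1.16×10⁹/2.98×10¹¹)² = 16100 W/m².
For an isothermal sphere T⁴ = (1−a)S/(4σ) = 4.188×10¹⁰ K⁴.

T ≈ 452 K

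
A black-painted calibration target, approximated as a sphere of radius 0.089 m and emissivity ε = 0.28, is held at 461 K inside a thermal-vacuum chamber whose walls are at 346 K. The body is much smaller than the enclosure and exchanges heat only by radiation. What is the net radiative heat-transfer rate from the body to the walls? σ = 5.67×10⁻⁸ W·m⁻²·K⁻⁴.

P_net ≈ 48.7 W

For a small grey body in a large enclosure: P_net = εσA(T_body⁴ − T_wall⁴).
A = 4πr² = 0.09954 m²; T_body⁴ − T_wall⁴ = 4.517×10¹⁰ − 1.433×10¹⁰ = 3.083×10¹⁰ K⁴.
|P_net| = 0.28·5.67×10⁻⁸·0.09954·3.083×10¹⁰.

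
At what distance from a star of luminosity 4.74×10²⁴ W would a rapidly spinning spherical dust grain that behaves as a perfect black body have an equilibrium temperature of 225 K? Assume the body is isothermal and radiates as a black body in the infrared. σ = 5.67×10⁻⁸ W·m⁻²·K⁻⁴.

For an isothermal black-emitting sphere, (1−a)S·πr² = σ·4πr²·T⁴ ⇒ S = 4σT⁴/(1−a).
S = 4·5.67×10⁻⁸·(225)⁴/1.00 = 581.3 W/m².
Flux falls as S = L/(4πd²), so d = √(L/(4πS)) = √(4.74×10²⁴/(4π·581.3)).

d ≈ 2.55×10¹⁰ m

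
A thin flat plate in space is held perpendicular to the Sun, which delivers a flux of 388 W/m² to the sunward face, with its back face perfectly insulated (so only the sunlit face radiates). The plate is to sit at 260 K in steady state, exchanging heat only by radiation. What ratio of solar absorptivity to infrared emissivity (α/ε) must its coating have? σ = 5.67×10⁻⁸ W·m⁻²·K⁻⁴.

α/ε ≈ 0.668

Balance: αS·A = εσ·1A·T⁴ ⇒ α/ε = σT⁴/S.
α/ε = 5.67×10⁻⁸·(260)⁴/388 = 5.67×10⁻⁸·4.570×10⁹/388.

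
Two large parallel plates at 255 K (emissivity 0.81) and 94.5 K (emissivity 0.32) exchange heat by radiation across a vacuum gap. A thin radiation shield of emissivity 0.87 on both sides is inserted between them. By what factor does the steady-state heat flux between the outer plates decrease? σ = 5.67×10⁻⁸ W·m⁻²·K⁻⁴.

Without shield: q₀ = σΔ(T⁴)/(1/ε₁+1/ε₂−1) with denominator 3.360.
With shield the two gaps are in series; the resistances add: (1/ε₁+1/ε_s−1)+(1/ε_s+1/ε₂−1) = 1.384+3.274 = 4.658.
Heat-flux ratio q₀/q = 4.658/3.360.

factor ≈ 1.39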